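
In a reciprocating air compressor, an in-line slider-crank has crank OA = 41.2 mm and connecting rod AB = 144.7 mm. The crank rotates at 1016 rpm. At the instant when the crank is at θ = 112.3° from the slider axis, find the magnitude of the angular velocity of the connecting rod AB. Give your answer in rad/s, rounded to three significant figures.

ω = 106.4 rad/s (converted from 1016 rpm).
The rod makes angle φ with the slider axis where L sinφ = r sinθ; differentiating, L cosφ·φ̇ = r ω cosθ.
L cosφ = √(L² − r² sin²θ) = 0.13959 m.
|ω_rod| = r ω |cosθ| / √(L² − r² sin²θ) = 0.0412·106.4·0.37946/0.13959 = 11.916 rad/s.

11.9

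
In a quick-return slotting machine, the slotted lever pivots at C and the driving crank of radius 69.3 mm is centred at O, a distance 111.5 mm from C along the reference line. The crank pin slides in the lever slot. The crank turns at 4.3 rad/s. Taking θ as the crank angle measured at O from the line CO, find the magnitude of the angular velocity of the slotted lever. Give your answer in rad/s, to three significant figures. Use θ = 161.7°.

ω = 4.3 rad/s
Crank pin A relative to C: A = (d + r cosθ, r sinθ); lever angle φ = atan2(r sinθ, d + r cosθ).
Differentiating tanφ: φ̇ = rω(d cosθ + r)/(d² + r² + 2dr cosθ).
d² + r² + 2dr cosθ = |CA|² = 0.00256241 m²;  d cosθ + r = -0.036561 m.
|ω_lever| = |0.0693·4.3·-0.036561| / 0.00256241 = 4.2518 rad/s.

4.25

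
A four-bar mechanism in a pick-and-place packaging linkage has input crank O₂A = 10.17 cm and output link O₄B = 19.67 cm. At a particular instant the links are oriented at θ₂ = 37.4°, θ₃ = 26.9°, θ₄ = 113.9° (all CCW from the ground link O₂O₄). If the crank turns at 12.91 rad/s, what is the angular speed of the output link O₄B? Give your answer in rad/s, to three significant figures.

ω₂ = 12.91 rad/s
Differentiating the loop-closure r₂e^{iθ₂}+r₃e^{iθ₃}=r₁+r₄e^{iθ₄} gives r₂ω₂e^{iθ₂}+r₃ω₃e^{iθ₃}=r₄ω₄e^{iθ₄}.
Eliminating the other unknown: ω₄ = r₂ω₂ sin(θ₂−θ₃) / [r₄ sin(θ₄−θ₃)].
Numerator sine = +0.18224; denominator sine = +0.99863.
Result = 0.1017·12.91·(+0.18224) / (0.1967·(+0.99863)) = +1.2181 rad/s; magnitude 1.2181 rad/s.

1.22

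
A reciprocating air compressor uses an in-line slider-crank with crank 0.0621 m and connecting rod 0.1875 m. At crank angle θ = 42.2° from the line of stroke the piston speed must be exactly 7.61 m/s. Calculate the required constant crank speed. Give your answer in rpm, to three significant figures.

For an in-line slider-crank, |v_piston| = rω|sinθ|·[1 + r cosθ/√(L² − r² sin²θ)].
With r = 0.0621 m, L = 0.1875 m, θ = 42.2°: the bracketed kinematic factor |dx/dθ| = 0.052212 m.
ω = v/|dx/dθ| = 7.61/0.052212 = 145.75 rad/s.
N = 60ω/(2π) = 1391.8 rpm.

1390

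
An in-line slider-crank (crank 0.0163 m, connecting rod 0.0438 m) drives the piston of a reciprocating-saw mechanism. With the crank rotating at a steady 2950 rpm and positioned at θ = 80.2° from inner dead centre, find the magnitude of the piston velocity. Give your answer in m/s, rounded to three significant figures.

ω = 2π·2950/60 = 308.9 rad/s
For an in-line slider-crank, x = r cosθ + √(L² − r² sin²θ), so v = −rω sinθ·[1 + r cosθ/√(L² − r² sin²θ)].
With r = 0.0163 m, L = 0.0438 m, θ = 80.2°: √(L² − r² sin²θ) = 0.040749 m.
v = −0.0163·308.9·0.98541·[1 + 0.0163·0.17021/0.040749] = -5.2998 m/s.
|v| = 5.2998 m/s.

5.30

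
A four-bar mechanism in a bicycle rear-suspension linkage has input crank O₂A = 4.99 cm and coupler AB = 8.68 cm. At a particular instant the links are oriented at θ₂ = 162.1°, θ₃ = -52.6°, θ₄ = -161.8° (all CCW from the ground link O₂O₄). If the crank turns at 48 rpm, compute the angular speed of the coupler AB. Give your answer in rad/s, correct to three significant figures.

1.80

ω₂ = 5.027 rad/s (from 48 rpm).
Differentiating the loop-closure r₂e^{iθ₂}+r₃e^{iθ₃}=r₁+r₄e^{iθ₄} gives r₂ω₂e^{iθ₂}+r₃ω₃e^{iθ₃}=r₄ω₄e^{iθ₄}.
Eliminating the other unknown: ω₃ = r₂ω₂ sin(θ₄−θ₂) / [r₃ sin(θ₃−θ₄)].
Numerator sine = +0.58920; denominator sine = +0.94438.
Result = 0.0499·5.027·(+0.58920) / (0.0868·(+0.94438)) = +1.8029 rad/s; magnitude 1.8029 rad/s.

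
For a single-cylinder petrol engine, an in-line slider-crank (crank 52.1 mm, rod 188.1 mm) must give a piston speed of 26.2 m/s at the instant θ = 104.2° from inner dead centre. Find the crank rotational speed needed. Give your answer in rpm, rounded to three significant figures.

5330

For an in-line slider-crank, |v_piston| = rω|sinθ|·[1 + r cosθ/√(L² − r² sin²θ)].
With r = 0.0521 m, L = 0.1881 m, θ = 104.2°: the bracketed kinematic factor |dx/dθ| = 0.046945 m.
ω = v/|dx/dθ| = 26.2/0.046945 = 558.09 rad/s.
N = 60ω/(2π) = 5329.4 rpm.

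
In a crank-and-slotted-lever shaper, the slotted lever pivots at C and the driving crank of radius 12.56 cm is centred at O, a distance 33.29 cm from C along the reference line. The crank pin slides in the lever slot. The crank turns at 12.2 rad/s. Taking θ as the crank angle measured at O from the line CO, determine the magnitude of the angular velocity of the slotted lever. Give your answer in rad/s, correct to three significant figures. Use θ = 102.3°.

0.770

ω = 12.2 rad/s
Crank pin A relative to C: A = (d + r cosθ, r sinθ); lever angle φ = atan2(r sinθ, d + r cosθ).
Differentiating tanφ: φ̇ = rω(d cosθ + r)/(d² + r² + 2dr cosθ).
d² + r² + 2dr cosθ = |CA|² = 0.108783 m²;  d cosθ + r = +0.054682 m.
|ω_lever| = |0.1256·12.2·+0.054682| / 0.108783 = 0.77025 rad/s.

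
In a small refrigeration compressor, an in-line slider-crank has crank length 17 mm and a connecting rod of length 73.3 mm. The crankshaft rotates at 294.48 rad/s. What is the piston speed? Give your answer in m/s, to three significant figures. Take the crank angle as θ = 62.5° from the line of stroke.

ω = 294.5 rad/s
For an in-line slider-crank, x = r cosθ + √(L² − r² sin²θ), so v = −rω sinθ·[1 + r cosθ/√(L² − r² sin²θ)].
With r = 0.017 m, L = 0.0733 m, θ = 62.5°: √(L² − r² sin²θ) = 0.071732 m.
v = −0.017·294.5·0.88701·[1 + 0.017·0.46175/0.071732] = -4.9264 m/s.
|v| = 4.9264 m/s.

4.93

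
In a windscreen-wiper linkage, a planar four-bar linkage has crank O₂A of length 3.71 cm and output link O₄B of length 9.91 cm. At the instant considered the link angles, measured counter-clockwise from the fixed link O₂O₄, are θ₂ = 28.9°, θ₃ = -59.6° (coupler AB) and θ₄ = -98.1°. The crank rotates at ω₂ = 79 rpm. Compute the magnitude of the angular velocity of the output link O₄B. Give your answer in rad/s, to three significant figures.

ω₂ = 8.273 rad/s (from 79 rpm).
Differentiating the loop-closure r₂e^{iθ₂}+r₃e^{iθ₃}=r₁+r₄e^{iθ₄} gives r₂ω₂e^{iθ₂}+r₃ω₃e^{iθ₃}=r₄ω₄e^{iθ₄}.
Eliminating the other unknown: ω₄ = r₂ω₂ sin(θ₂−θ₃) / [r₄ sin(θ₄−θ₃)].
Numerator sine = +0.99966; denominator sine = -0.62251.
Result = 0.0371·8.273·(+0.99966) / (0.0991·(-0.62251)) = -4.9734 rad/s; magnitude 4.9734 rad/s.

4.97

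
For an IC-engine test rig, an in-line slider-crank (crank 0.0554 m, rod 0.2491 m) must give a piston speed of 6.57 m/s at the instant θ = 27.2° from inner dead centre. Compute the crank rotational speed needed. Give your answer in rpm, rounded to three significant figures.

2070

For an in-line slider-crank, |v_piston| = rω|sinθ|·[1 + r cosθ/√(L² − r² sin²θ)].
With r = 0.0554 m, L = 0.2491 m, θ = 27.2°: the bracketed kinematic factor |dx/dθ| = 0.030358 m.
ω = v/|dx/dθ| = 6.57/0.030358 = 216.41 rad/s.
N = 60ω/(2π) = 2066.6 rpm.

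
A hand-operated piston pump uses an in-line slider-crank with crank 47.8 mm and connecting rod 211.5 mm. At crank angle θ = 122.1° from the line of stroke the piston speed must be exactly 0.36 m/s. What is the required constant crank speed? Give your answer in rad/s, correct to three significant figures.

For an in-line slider-crank, |v_piston| = rω|sinθ|·[1 + r cosθ/√(L² − r² sin²θ)].
With r = 0.0478 m, L = 0.2115 m, θ = 122.1°: the bracketed kinematic factor |dx/dθ| = 0.035538 m.
ω = v/|dx/dθ| = 0.36/0.035538 = 10.13 rad/s.

10.1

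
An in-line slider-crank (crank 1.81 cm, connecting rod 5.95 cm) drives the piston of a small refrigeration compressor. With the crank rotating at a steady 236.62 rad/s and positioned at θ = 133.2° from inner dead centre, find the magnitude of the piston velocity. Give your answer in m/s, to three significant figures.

ω = 236.6 rad/s
For an in-line slider-crank, x = r cosθ + √(L² − r² sin²θ), so v = −rω sinθ·[1 + r cosθ/√(L² − r² sin²θ)].
With r = 0.0181 m, L = 0.0595 m, θ = 133.2°: √(L² − r² sin²θ) = 0.058019 m.
v = −0.0181·236.6·0.72897·[1 + 0.0181·-0.68455/0.058019] = -2.4553 m/s.
|v| = 2.4553 m/s.

2.46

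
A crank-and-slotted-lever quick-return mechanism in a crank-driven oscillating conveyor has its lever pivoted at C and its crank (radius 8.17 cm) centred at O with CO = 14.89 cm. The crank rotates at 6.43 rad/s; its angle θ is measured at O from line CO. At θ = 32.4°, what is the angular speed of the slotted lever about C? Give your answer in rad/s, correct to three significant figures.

ω = 6.43 rad/s
Crank pin A relative to C: A = (d + r cosθ, r sinθ); lever angle φ = atan2(r sinθ, d + r cosθ).
Differentiating tanφ: φ̇ = rω(d cosθ + r)/(d² + r² + 2dr cosθ).
d² + r² + 2dr cosθ = |CA|² = 0.0493888 m²;  d cosθ + r = +0.20742 m.
|ω_lever| = |0.0817·6.43·+0.20742| / 0.0493888 = 2.2063 rad/s.

2.21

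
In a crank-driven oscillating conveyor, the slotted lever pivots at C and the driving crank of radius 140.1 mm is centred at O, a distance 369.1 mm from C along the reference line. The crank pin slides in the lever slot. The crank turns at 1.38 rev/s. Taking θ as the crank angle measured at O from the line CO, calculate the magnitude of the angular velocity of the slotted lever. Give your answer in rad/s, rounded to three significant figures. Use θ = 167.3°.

ω = 8.671 rad/s (from 1.38 rev/s).
Crank pin A relative to C: A = (d + r cosθ, r sinθ); lever angle φ = atan2(r sinθ, d + r cosθ).
Differentiating tanφ: φ̇ = rω(d cosθ + r)/(d² + r² + 2dr cosθ).
d² + r² + 2dr cosθ = |CA|² = 0.0549713 m²;  d cosθ + r = -0.21997 m.
|ω_lever| = |0.1401·8.671·-0.21997| / 0.0549713 = 4.861 rad/s.

4.86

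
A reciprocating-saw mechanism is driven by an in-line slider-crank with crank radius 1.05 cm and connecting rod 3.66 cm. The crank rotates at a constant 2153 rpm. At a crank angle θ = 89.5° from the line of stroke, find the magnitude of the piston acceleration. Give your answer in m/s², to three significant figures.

155

ω = 2π·2153/60 = 225.5 rad/s
x(θ) = r cosθ + √(L² − r² sin²θ); with ω constant, a = ω²·d²x/dθ².
d²x/dθ² = −r cosθ − r²(cos2θ)/√u − r⁴ sin²2θ/(4u^{3/2}),  u = L² − r² sin²θ = 0.00122932 m².
Substituting r = 0.0105 m, L = 0.0366 m, θ = 89.5°: d²x/dθ² = +0.0030523 m.
a = ω²·d²x/dθ² = (225.5)²·(+0.0030523) = +155.16 m/s²;  |a| = 155.16 m/s².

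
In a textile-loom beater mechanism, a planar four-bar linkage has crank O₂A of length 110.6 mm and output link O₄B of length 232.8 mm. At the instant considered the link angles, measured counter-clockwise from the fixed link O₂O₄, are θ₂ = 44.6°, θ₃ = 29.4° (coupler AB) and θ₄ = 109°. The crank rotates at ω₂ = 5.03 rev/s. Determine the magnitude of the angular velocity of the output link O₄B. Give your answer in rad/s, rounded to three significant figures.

ω₂ = 31.6 rad/s (from 5.03 rev/s).
Differentiating the loop-closure r₂e^{iθ₂}+r₃e^{iθ₃}=r₁+r₄e^{iθ₄} gives r₂ω₂e^{iθ₂}+r₃ω₃e^{iθ₃}=r₄ω₄e^{iθ₄}.
Eliminating the other unknown: ω₄ = r₂ω₂ sin(θ₂−θ₃) / [r₄ sin(θ₄−θ₃)].
Numerator sine = +0.26219; denominator sine = +0.98357.
Result = 0.1106·31.6·(+0.26219) / (0.2328·(+0.98357)) = +4.0025 rad/s; magnitude 4.0025 rad/s.

4.00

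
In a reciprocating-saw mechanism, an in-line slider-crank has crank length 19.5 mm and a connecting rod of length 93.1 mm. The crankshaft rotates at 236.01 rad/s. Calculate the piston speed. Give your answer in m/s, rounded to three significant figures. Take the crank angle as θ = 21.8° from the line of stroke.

2.04

ω = 236 rad/s
For an in-line slider-crank, x = r cosθ + √(L² − r² sin²θ), so v = −rω sinθ·[1 + r cosθ/√(L² − r² sin²θ)].
With r = 0.0195 m, L = 0.0931 m, θ = 21.8°: √(L² − r² sin²θ) = 0.092818 m.
v = −0.0195·236·0.37137·[1 + 0.0195·0.92849/0.092818] = -2.0425 m/s.
|v| = 2.0425 m/s.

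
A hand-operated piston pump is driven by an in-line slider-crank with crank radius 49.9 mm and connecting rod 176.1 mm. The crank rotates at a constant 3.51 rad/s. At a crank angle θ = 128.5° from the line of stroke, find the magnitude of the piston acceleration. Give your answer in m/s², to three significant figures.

ω = 3.51 rad/s
x(θ) = r cosθ + √(L² − r² sin²θ); with ω constant, a = ω²·d²x/dθ².
d²x/dθ² = −r cosθ − r²(cos2θ)/√u − r⁴ sin²2θ/(4u^{3/2}),  u = L² − r² sin²θ = 0.0294861 m².
Substituting r = 0.0499 m, L = 0.1761 m, θ = 128.5°: d²x/dθ² = +0.034035 m.
a = ω²·d²x/dθ² = (3.51)²·(+0.034035) = +0.41931 m/s²;  |a| = 0.41931 m/s².

0.419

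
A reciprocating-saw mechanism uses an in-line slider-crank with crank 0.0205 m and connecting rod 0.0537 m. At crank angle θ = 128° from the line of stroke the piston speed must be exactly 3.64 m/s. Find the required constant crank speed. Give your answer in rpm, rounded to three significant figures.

2860

For an in-line slider-crank, |v_piston| = rω|sinθ|·[1 + r cosθ/√(L² − r² sin²θ)].
With r = 0.0205 m, L = 0.0537 m, θ = 128°: the bracketed kinematic factor |dx/dθ| = 0.012173 m.
ω = v/|dx/dθ| = 3.64/0.012173 = 299.02 rad/s.
N = 60ω/(2π) = 2855.4 rpm.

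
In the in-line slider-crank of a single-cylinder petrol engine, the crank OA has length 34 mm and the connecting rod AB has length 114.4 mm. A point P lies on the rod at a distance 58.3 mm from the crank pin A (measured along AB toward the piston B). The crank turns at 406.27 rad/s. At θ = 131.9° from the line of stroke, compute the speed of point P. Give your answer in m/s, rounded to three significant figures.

10.3

ω = 406.3 rad/s.  Crank-pin speed |V_A| = rω = 13.813 m/s, perpendicular to OA.
Rod angle: sinφ = −(r/L) sinθ ⇒ φ = -12.780°; ω_rod = −rω cosθ/√(L²−r²sin²θ) = +82.686 rad/s.
V_P = V_A + ω_rod × AP, with AP = 0.0583 m along the rod.
Components: V_Px = −rω sinθ − a·ω_rod·sinφ = -9.2149 m/s;  V_Py = rω cosθ + a·ω_rod·cosφ = -4.5237 m/s.
|V_P| = √(V_Px² + V_Py²) = 10.265 m/s.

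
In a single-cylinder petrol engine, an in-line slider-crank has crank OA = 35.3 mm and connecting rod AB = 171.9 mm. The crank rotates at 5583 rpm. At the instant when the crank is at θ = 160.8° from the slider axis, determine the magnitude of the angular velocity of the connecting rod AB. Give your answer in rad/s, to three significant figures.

114

ω = 584.7 rad/s (converted from 5583 rpm).
The rod makes angle φ with the slider axis where L sinφ = r sinθ; differentiating, L cosφ·φ̇ = r ω cosθ.
L cosφ = √(L² − r² sin²θ) = 0.17151 m.
|ω_rod| = r ω |cosθ| / √(L² − r² sin²θ) = 0.0353·584.7·0.94438/0.17151 = 113.64 rad/s.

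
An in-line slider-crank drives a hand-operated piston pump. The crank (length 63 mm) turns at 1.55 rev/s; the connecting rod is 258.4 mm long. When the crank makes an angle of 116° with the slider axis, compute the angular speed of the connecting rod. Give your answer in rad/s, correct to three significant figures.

1.07

ω = 9.739 rad/s (converted from 1.55 rev/s).
The rod makes angle φ with the slider axis where L sinφ = r sinθ; differentiating, L cosφ·φ̇ = r ω cosθ.
L cosφ = √(L² − r² sin²θ) = 0.25212 m.
|ω_rod| = r ω |cosθ| / √(L² − r² sin²θ) = 0.063·9.739·0.43837/0.25212 = 1.0668 rad/s.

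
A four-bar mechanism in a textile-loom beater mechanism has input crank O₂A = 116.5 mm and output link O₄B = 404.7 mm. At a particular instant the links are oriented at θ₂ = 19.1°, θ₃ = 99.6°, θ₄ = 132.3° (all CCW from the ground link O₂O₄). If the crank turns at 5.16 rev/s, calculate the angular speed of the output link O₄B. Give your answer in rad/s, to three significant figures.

17.0

ω₂ = 32.42 rad/s (from 5.16 rev/s).
Differentiating the loop-closure r₂e^{iθ₂}+r₃e^{iθ₃}=r₁+r₄e^{iθ₄} gives r₂ω₂e^{iθ₂}+r₃ω₃e^{iθ₃}=r₄ω₄e^{iθ₄}.
Eliminating the other unknown: ω₄ = r₂ω₂ sin(θ₂−θ₃) / [r₄ sin(θ₄−θ₃)].
Numerator sine = -0.98629; denominator sine = +0.54024.
Result = 0.1165·32.42·(-0.98629) / (0.4047·(+0.54024)) = -17.039 rad/s; magnitude 17.039 rad/s.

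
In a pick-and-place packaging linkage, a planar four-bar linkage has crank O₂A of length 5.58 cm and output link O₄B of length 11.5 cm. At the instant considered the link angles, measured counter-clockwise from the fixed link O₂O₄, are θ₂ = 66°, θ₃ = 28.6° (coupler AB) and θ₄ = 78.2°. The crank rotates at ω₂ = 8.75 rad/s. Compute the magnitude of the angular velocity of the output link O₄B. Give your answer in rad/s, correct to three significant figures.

ω₂ = 8.75 rad/s
Differentiating the loop-closure r₂e^{iθ₂}+r₃e^{iθ₃}=r₁+r₄e^{iθ₄} gives r₂ω₂e^{iθ₂}+r₃ω₃e^{iθ₃}=r₄ω₄e^{iθ₄}.
Eliminating the other unknown: ω₄ = r₂ω₂ sin(θ₂−θ₃) / [r₄ sin(θ₄−θ₃)].
Numerator sine = +0.60738; denominator sine = +0.76154.
Result = 0.0558·8.75·(+0.60738) / (0.115·(+0.76154)) = +3.3862 rad/s; magnitude 3.3862 rad/s.

3.39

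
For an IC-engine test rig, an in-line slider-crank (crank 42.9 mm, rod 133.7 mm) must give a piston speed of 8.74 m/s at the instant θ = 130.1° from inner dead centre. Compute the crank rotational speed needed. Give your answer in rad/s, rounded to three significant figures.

339

For an in-line slider-crank, |v_piston| = rω|sinθ|·[1 + r cosθ/√(L² − r² sin²θ)].
With r = 0.0429 m, L = 0.1337 m, θ = 130.1°: the bracketed kinematic factor |dx/dθ| = 0.025819 m.
ω = v/|dx/dθ| = 8.74/0.025819 = 338.51 rad/s.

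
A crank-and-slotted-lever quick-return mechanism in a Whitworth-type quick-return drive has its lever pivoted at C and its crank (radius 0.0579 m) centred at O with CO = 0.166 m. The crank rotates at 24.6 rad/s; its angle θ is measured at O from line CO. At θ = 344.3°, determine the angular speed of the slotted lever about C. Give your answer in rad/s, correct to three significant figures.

ω = 24.6 rad/s
Crank pin A relative to C: A = (d + r cosθ, r sinθ); lever angle φ = atan2(r sinθ, d + r cosθ).
Differentiating tanφ: φ̇ = rω(d cosθ + r)/(d² + r² + 2dr cosθ).
d² + r² + 2dr cosθ = |CA|² = 0.049414 m²;  d cosθ + r = +0.21771 m.
|ω_lever| = |0.0579·24.6·+0.21771| / 0.049414 = 6.2753 rad/s.

6.28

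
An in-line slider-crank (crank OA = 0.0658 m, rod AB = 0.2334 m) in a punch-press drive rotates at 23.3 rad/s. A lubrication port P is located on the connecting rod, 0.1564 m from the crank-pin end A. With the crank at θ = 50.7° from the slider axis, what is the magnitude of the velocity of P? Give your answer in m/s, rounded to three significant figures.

1.37

ω = 23.3 rad/s.  Crank-pin speed |V_A| = rω = 1.5331 m/s, perpendicular to OA.
Rod angle: sinφ = −(r/L) sinθ ⇒ φ = -12.601°; ω_rod = −rω cosθ/√(L²−r²sin²θ) = -4.2632 rad/s.
V_P = V_A + ω_rod × AP, with AP = 0.1564 m along the rod.
Components: V_Px = −rω sinθ − a·ω_rod·sinφ = -1.3319 m/s;  V_Py = rω cosθ + a·ω_rod·cosφ = +0.32036 m/s.
|V_P| = √(V_Px² + V_Py²) = 1.3699 m/s.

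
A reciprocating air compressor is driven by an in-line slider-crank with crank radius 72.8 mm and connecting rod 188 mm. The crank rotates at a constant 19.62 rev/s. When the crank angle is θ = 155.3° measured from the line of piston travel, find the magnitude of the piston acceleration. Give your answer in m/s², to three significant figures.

ω = 2π·19.6 = 123.3 rad/s
x(θ) = r cosθ + √(L² − r² sin²θ); with ω constant, a = ω²·d²x/dθ².
d²x/dθ² = −r cosθ − r²(cos2θ)/√u − r⁴ sin²2θ/(4u^{3/2}),  u = L² − r² sin²θ = 0.0344186 m².
Substituting r = 0.0728 m, L = 0.188 m, θ = 155.3°: d²x/dθ² = +0.046915 m.
a = ω²·d²x/dθ² = (123.3)²·(+0.046915) = +712.96 m/s²;  |a| = 712.96 m/s².

713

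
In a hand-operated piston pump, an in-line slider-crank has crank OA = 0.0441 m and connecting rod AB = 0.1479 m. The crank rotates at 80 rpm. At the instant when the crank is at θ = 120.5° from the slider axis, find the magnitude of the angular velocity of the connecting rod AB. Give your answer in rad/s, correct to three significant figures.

ω = 8.378 rad/s (converted from 80 rpm).
The rod makes angle φ with the slider axis where L sinφ = r sinθ; differentiating, L cosφ·φ̇ = r ω cosθ.
L cosφ = √(L² − r² sin²θ) = 0.14294 m.
|ω_rod| = r ω |cosθ| / √(L² − r² sin²θ) = 0.0441·8.378·0.50754/0.14294 = 1.3119 rad/s.

1.31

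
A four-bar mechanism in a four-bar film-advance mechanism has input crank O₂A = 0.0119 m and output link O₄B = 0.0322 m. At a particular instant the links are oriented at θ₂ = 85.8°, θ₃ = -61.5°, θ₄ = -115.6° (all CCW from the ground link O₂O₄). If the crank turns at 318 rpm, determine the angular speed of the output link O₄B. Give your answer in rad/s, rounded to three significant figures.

ω₂ = 33.3 rad/s (from 318 rpm).
Differentiating the loop-closure r₂e^{iθ₂}+r₃e^{iθ₃}=r₁+r₄e^{iθ₄} gives r₂ω₂e^{iθ₂}+r₃ω₃e^{iθ₃}=r₄ω₄e^{iθ₄}.
Eliminating the other unknown: ω₄ = r₂ω₂ sin(θ₂−θ₃) / [r₄ sin(θ₄−θ₃)].
Numerator sine = +0.54024; denominator sine = -0.81004.
Result = 0.0119·33.3·(+0.54024) / (0.0322·(-0.81004)) = -8.2078 rad/s; magnitude 8.2078 rad/s.

8.21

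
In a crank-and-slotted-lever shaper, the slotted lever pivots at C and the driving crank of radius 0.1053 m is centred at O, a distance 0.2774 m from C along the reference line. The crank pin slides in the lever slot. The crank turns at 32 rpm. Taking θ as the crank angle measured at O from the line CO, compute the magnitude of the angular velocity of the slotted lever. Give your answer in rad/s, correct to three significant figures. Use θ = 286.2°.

0.618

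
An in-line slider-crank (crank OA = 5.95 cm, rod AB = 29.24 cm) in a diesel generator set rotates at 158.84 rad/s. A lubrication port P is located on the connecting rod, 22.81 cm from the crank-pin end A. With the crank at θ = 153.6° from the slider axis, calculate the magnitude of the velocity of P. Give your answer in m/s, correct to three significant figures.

ω = 158.8 rad/s.  Crank-pin speed |V_A| = rω = 9.451 m/s, perpendicular to OA.
Rod angle: sinφ = −(r/L) sinθ ⇒ φ = -5.191°; ω_rod = −rω cosθ/√(L²−r²sin²θ) = +29.071 rad/s.
V_P = V_A + ω_rod × AP, with AP = 0.2281 m along the rod.
Components: V_Px = −rω sinθ − a·ω_rod·sinφ = -3.6023 m/s;  V_Py = rω cosθ + a·ω_rod·cosφ = -1.8616 m/s.
|V_P| = √(V_Px² + V_Py²) = 4.0549 m/s.

4.05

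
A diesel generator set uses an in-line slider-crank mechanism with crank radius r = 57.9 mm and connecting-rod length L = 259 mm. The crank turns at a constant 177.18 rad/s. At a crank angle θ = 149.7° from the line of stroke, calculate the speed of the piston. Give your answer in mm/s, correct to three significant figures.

ω = 177.2 rad/s
For an in-line slider-crank, x = r cosθ + √(L² − r² sin²θ), so v = −rω sinθ·[1 + r cosθ/√(L² − r² sin²θ)].
With r = 0.0579 m, L = 0.259 m, θ = 149.7°: √(L² − r² sin²θ) = 0.25735 m.
v = −0.0579·177.2·0.50453·[1 + 0.0579·-0.86340/0.25735] = -4.1704 m/s.
|v| = 4.1704 m/s = 4170.4 mm/s.

4170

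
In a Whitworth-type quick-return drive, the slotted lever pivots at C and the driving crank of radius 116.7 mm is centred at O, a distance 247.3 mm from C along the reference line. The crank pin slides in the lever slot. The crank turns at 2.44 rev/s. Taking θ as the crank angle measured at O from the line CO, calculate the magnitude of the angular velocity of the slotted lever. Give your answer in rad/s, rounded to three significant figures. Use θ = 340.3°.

4.84

ω = 15.33 rad/s (from 2.44 rev/s).
Crank pin A relative to C: A = (d + r cosθ, r sinθ); lever angle φ = atan2(r sinθ, d + r cosθ).
Differentiating tanφ: φ̇ = rω(d cosθ + r)/(d² + r² + 2dr cosθ).
d² + r² + 2dr cosθ = |CA|² = 0.129118 m²;  d cosθ + r = +0.34953 m.
|ω_lever| = |0.1167·15.33·+0.34953| / 0.129118 = 4.8432 rad/s.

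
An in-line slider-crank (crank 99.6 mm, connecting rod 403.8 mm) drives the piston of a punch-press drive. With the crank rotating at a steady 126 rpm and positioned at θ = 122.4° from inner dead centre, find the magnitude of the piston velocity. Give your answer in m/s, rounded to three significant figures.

ω = 2π·126/60 = 13.19 rad/s
For an in-line slider-crank, x = r cosθ + √(L² − r² sin²θ), so v = −rω sinθ·[1 + r cosθ/√(L² − r² sin²θ)].
With r = 0.0996 m, L = 0.4038 m, θ = 122.4°: √(L² − r² sin²θ) = 0.39495 m.
v = −0.0996·13.19·0.84433·[1 + 0.0996·-0.53583/0.39495] = -0.95967 m/s.
|v| = 0.95967 m/s.

0.960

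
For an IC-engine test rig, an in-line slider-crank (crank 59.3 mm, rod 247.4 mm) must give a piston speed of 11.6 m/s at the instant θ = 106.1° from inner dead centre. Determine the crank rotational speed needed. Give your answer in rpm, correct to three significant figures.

For an in-line slider-crank, |v_piston| = rω|sinθ|·[1 + r cosθ/√(L² − r² sin²θ)].
With r = 0.0593 m, L = 0.2474 m, θ = 106.1°: the bracketed kinematic factor |dx/dθ| = 0.053083 m.
ω = v/|dx/dθ| = 11.6/0.053083 = 218.53 rad/s.
N = 60ω/(2π) = 2086.8 rpm.

2090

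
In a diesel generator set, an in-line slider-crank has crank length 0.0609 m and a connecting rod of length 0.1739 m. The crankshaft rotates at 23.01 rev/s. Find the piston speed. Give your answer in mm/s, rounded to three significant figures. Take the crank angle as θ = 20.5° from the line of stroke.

4100

ω = 2π·23 = 144.6 rad/s
For an in-line slider-crank, x = r cosθ + √(L² − r² sin²θ), so v = −rω sinθ·[1 + r cosθ/√(L² − r² sin²θ)].
With r = 0.0609 m, L = 0.1739 m, θ = 20.5°: √(L² − r² sin²θ) = 0.17259 m.
v = −0.0609·144.6·0.35021·[1 + 0.0609·0.93667/0.17259] = -4.1026 m/s.
|v| = 4.1026 m/s = 4102.6 mm/s.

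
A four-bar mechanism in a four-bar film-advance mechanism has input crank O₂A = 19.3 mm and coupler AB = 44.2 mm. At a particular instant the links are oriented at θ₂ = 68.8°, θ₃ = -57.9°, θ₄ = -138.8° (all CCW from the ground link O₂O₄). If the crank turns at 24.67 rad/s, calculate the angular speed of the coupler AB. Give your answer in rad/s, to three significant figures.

ω₂ = 24.67 rad/s
Differentiating the loop-closure r₂e^{iθ₂}+r₃e^{iθ₃}=r₁+r₄e^{iθ₄} gives r₂ω₂e^{iθ₂}+r₃ω₃e^{iθ₃}=r₄ω₄e^{iθ₄}.
Eliminating the other unknown: ω₃ = r₂ω₂ sin(θ₄−θ₂) / [r₃ sin(θ₃−θ₄)].
Numerator sine = +0.46330; denominator sine = +0.98741.
Result = 0.0193·24.67·(+0.46330) / (0.0442·(+0.98741)) = +5.0543 rad/s; magnitude 5.0543 rad/s.

5.05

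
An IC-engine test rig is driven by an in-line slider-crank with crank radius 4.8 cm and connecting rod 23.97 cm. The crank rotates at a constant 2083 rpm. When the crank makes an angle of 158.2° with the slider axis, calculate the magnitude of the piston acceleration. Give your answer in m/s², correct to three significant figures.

1790

ω = 2π·2083/60 = 218.1 rad/s
x(θ) = r cosθ + √(L² − r² sin²θ); with ω constant, a = ω²·d²x/dθ².
d²x/dθ² = −r cosθ − r²(cos2θ)/√u − r⁴ sin²2θ/(4u^{3/2}),  u = L² − r² sin²θ = 0.0571383 m².
Substituting r = 0.048 m, L = 0.2397 m, θ = 158.2°: d²x/dθ² = +0.037541 m.
a = ω²·d²x/dθ² = (218.1)²·(+0.037541) = +1786.2 m/s²;  |a| = 1786.2 m/s².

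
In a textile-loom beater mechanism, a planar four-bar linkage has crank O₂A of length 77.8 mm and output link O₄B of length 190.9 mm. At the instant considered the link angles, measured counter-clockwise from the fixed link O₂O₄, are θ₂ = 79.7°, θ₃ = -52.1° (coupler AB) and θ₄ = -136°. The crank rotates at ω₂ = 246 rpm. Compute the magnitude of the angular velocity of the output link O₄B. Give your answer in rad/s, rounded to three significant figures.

ω₂ = 25.76 rad/s (from 246 rpm).
Differentiating the loop-closure r₂e^{iθ₂}+r₃e^{iθ₃}=r₁+r₄e^{iθ₄} gives r₂ω₂e^{iθ₂}+r₃ω₃e^{iθ₃}=r₄ω₄e^{iθ₄}.
Eliminating the other unknown: ω₄ = r₂ω₂ sin(θ₂−θ₃) / [r₄ sin(θ₄−θ₃)].
Numerator sine = +0.74548; denominator sine = -0.99434.
Result = 0.0778·25.76·(+0.74548) / (0.1909·(-0.99434)) = -7.8711 rad/s; magnitude 7.8711 rad/s.

7.87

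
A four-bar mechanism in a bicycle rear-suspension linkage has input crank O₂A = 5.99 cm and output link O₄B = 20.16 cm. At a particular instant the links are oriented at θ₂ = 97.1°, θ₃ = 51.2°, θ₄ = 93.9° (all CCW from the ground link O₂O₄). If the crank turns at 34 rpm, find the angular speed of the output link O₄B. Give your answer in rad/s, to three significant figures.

1.12

ω₂ = 3.56 rad/s (from 34 rpm).
Differentiating the loop-closure r₂e^{iθ₂}+r₃e^{iθ₃}=r₁+r₄e^{iθ₄} gives r₂ω₂e^{iθ₂}+r₃ω₃e^{iθ₃}=r₄ω₄e^{iθ₄}.
Eliminating the other unknown: ω₄ = r₂ω₂ sin(θ₂−θ₃) / [r₄ sin(θ₄−θ₃)].
Numerator sine = +0.71813; denominator sine = +0.67816.
Result = 0.0599·3.56·(+0.71813) / (0.2016·(+0.67816)) = +1.1202 rad/s; magnitude 1.1202 rad/s.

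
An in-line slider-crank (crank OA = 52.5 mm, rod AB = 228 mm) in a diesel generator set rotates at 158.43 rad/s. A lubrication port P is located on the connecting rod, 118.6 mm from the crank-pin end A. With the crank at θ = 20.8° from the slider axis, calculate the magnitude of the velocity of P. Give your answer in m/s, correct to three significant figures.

ω = 158.4 rad/s.  Crank-pin speed |V_A| = rω = 8.3176 m/s, perpendicular to OA.
Rod angle: sinφ = −(r/L) sinθ ⇒ φ = -4.690°; ω_rod = −rω cosθ/√(L²−r²sin²θ) = -34.218 rad/s.
V_P = V_A + ω_rod × AP, with AP = 0.1186 m along the rod.
Components: V_Px = −rω sinθ − a·ω_rod·sinφ = -3.2855 m/s;  V_Py = rω cosθ + a·ω_rod·cosφ = +3.7309 m/s.
|V_P| = √(V_Px² + V_Py²) = 4.9713 m/s.

4.97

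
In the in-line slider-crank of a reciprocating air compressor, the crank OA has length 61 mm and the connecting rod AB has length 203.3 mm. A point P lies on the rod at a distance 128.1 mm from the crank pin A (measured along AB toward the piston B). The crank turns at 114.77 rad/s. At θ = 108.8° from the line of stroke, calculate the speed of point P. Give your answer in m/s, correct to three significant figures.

6.26

ω = 114.8 rad/s.  Crank-pin speed |V_A| = rω = 7.001 m/s, perpendicular to OA.
Rod angle: sinφ = −(r/L) sinθ ⇒ φ = -16.502°; ω_rod = −rω cosθ/√(L²−r²sin²θ) = +11.574 rad/s.
V_P = V_A + ω_rod × AP, with AP = 0.1281 m along the rod.
Components: V_Px = −rω sinθ − a·ω_rod·sinφ = -6.2063 m/s;  V_Py = rω cosθ + a·ω_rod·cosφ = -0.83455 m/s.
|V_P| = √(V_Px² + V_Py²) = 6.2622 m/s.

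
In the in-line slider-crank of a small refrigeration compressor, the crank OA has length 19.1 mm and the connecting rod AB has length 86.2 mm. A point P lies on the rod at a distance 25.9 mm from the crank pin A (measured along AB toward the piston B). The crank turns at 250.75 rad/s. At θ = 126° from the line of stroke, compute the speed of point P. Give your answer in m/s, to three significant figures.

4.21

ω = 250.8 rad/s.  Crank-pin speed |V_A| = rω = 4.7893 m/s, perpendicular to OA.
Rod angle: sinφ = −(r/L) sinθ ⇒ φ = -10.327°; ω_rod = −rω cosθ/√(L²−r²sin²θ) = +33.195 rad/s.
V_P = V_A + ω_rod × AP, with AP = 0.0259 m along the rod.
Components: V_Px = −rω sinθ − a·ω_rod·sinφ = -3.7205 m/s;  V_Py = rω cosθ + a·ω_rod·cosφ = -1.9693 m/s.
|V_P| = √(V_Px² + V_Py²) = 4.2095 m/s.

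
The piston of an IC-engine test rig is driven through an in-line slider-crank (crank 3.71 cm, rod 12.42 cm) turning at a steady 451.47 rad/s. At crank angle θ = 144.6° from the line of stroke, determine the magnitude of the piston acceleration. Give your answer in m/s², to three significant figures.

5360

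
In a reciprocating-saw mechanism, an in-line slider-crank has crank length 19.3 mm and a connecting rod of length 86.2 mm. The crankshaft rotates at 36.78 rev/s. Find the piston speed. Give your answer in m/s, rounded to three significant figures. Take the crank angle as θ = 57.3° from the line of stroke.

ω = 2π·36.8 = 231.1 rad/s
For an in-line slider-crank, x = r cosθ + √(L² − r² sin²θ), so v = −rω sinθ·[1 + r cosθ/√(L² − r² sin²θ)].
With r = 0.0193 m, L = 0.0862 m, θ = 57.3°: √(L² − r² sin²θ) = 0.084656 m.
v = −0.0193·231.1·0.84151·[1 + 0.0193·0.54024/0.084656] = -4.2155 m/s.
|v| = 4.2155 m/s.

4.22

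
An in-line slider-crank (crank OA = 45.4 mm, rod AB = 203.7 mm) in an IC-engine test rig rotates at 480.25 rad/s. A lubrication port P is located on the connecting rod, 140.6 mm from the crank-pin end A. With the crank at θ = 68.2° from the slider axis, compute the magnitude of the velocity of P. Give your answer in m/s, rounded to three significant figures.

ω = 480.2 rad/s.  Crank-pin speed |V_A| = rω = 21.803 m/s, perpendicular to OA.
Rod angle: sinφ = −(r/L) sinθ ⇒ φ = -11.943°; ω_rod = −rω cosθ/√(L²−r²sin²θ) = -40.629 rad/s.
V_P = V_A + ω_rod × AP, with AP = 0.1406 m along the rod.
Components: V_Px = −rω sinθ − a·ω_rod·sinφ = -21.426 m/s;  V_Py = rω cosθ + a·ω_rod·cosφ = +2.5082 m/s.
|V_P| = √(V_Px² + V_Py²) = 21.573 m/s.

21.6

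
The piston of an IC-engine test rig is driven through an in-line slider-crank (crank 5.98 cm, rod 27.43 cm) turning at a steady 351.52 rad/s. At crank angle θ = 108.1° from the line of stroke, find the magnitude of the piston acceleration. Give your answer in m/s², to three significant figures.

ω = 351.5 rad/s
x(θ) = r cosθ + √(L² − r² sin²θ); with ω constant, a = ω²·d²x/dθ².
d²x/dθ² = −r cosθ − r²(cos2θ)/√u − r⁴ sin²2θ/(4u^{3/2}),  u = L² − r² sin²θ = 0.0720096 m².
Substituting r = 0.0598 m, L = 0.2743 m, θ = 108.1°: d²x/dθ² = +0.029274 m.
a = ω²·d²x/dθ² = (351.5)²·(+0.029274) = +3617.3 m/s²;  |a| = 3617.3 m/s².

3620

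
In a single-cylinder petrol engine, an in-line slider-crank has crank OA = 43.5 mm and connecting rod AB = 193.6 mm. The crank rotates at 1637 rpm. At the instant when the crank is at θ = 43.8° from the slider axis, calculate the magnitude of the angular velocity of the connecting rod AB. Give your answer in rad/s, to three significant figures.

ω = 171.4 rad/s (converted from 1637 rpm).
The rod makes angle φ with the slider axis where L sinφ = r sinθ; differentiating, L cosφ·φ̇ = r ω cosθ.
L cosφ = √(L² − r² sin²θ) = 0.19124 m.
|ω_rod| = r ω |cosθ| / √(L² − r² sin²θ) = 0.0435·171.4·0.72176/0.19124 = 28.143 rad/s.

28.1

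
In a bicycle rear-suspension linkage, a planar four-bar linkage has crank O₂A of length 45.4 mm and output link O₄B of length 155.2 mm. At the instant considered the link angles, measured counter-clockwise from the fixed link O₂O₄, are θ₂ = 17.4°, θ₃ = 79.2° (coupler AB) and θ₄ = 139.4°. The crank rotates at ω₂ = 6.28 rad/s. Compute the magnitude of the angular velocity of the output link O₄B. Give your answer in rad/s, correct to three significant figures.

ω₂ = 6.28 rad/s
Differentiating the loop-closure r₂e^{iθ₂}+r₃e^{iθ₃}=r₁+r₄e^{iθ₄} gives r₂ω₂e^{iθ₂}+r₃ω₃e^{iθ₃}=r₄ω₄e^{iθ₄}.
Eliminating the other unknown: ω₄ = r₂ω₂ sin(θ₂−θ₃) / [r₄ sin(θ₄−θ₃)].
Numerator sine = -0.88130; denominator sine = +0.86777.
Result = 0.0454·6.28·(-0.88130) / (0.1552·(+0.86777)) = -1.8657 rad/s; magnitude 1.8657 rad/s.

1.87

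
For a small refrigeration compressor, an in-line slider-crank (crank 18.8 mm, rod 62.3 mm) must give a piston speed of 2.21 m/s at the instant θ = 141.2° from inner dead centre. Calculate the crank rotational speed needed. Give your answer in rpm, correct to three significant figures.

2360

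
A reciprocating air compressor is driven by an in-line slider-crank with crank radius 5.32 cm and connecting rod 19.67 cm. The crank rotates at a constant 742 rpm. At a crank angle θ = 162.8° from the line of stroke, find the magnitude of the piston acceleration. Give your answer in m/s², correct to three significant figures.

ω = 2π·742/60 = 77.7 rad/s
x(θ) = r cosθ + √(L² − r² sin²θ); with ω constant, a = ω²·d²x/dθ².
d²x/dθ² = −r cosθ − r²(cos2θ)/√u − r⁴ sin²2θ/(4u^{3/2}),  u = L² − r² sin²θ = 0.0384434 m².
Substituting r = 0.0532 m, L = 0.1967 m, θ = 162.8°: d²x/dθ² = +0.038826 m.
a = ω²·d²x/dθ² = (77.7)²·(+0.038826) = +234.41 m/s²;  |a| = 234.41 m/s².

234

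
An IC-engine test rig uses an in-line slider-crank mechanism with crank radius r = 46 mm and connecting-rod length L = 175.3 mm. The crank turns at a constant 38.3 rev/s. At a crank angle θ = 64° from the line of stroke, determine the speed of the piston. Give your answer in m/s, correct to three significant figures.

11.1

ω = 2π·38.3 = 240.6 rad/s
For an in-line slider-crank, x = r cosθ + √(L² − r² sin²θ), so v = −rω sinθ·[1 + r cosθ/√(L² − r² sin²θ)].
With r = 0.046 m, L = 0.1753 m, θ = 64°: √(L² − r² sin²θ) = 0.17035 m.
v = −0.046·240.6·0.89879·[1 + 0.046·0.43837/0.17035] = -11.127 m/s.
|v| = 11.127 m/s.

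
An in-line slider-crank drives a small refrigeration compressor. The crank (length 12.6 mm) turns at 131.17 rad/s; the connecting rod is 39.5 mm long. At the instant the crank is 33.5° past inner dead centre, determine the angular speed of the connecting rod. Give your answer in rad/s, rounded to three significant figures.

35.4

ω = 131.2 rad/s
The rod makes angle φ with the slider axis where L sinφ = r sinθ; differentiating, L cosφ·φ̇ = r ω cosθ.
L cosφ = √(L² − r² sin²θ) = 0.038883 m.
|ω_rod| = r ω |cosθ| / √(L² − r² sin²θ) = 0.0126·131.2·0.83389/0.038883 = 35.445 rad/s.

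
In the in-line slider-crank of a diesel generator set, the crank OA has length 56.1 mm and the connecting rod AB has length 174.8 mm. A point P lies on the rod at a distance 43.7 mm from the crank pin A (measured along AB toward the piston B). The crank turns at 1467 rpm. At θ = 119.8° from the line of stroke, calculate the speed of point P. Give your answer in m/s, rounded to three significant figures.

ω = 153.6 rad/s.  Crank-pin speed |V_A| = rω = 8.6183 m/s, perpendicular to OA.
Rod angle: sinφ = −(r/L) sinθ ⇒ φ = -16.171°; ω_rod = −rω cosθ/√(L²−r²sin²θ) = +25.512 rad/s.
V_P = V_A + ω_rod × AP, with AP = 0.0437 m along the rod.
Components: V_Px = −rω sinθ − a·ω_rod·sinφ = -7.1682 m/s;  V_Py = rω cosθ + a·ω_rod·cosφ = -3.2123 m/s.
|V_P| = √(V_Px² + V_Py²) = 7.855 m/s.

7.86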